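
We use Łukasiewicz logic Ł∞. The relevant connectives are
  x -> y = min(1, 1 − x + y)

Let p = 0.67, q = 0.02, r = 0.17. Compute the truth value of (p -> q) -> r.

p -> q = min(1, 1 − 0.67 + 0.02) = min(1, 0.35) = 0.35
(p -> q) -> r = min(1, 1 − 0.35 + 0.17) = min(1, 0.82) = 0.82

0.82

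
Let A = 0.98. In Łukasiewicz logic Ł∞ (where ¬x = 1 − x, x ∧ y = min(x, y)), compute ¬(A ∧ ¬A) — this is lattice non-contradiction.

¬A = 1 − 0.98 = 0.02
A ∧ ¬A = min(0.98, 0.02) = 0.02
¬(A ∧ ¬A) = 1 − 0.02 = 0.98
(The value 0.98 < 1 shows this instance is not satisfied; not a Ł∞-tautology — its value is 1 − min(a, 1−a).)

0.98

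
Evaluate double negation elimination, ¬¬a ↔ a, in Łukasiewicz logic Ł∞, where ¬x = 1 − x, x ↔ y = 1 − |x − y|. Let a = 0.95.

1.00

¬a = 1 − 0.95 = 0.05
¬¬a = 1 − 0.05 = 0.95
¬¬a ↔ a = 1 − |0.95 − 0.95| = 1 − 0.00 = 1.00
(As expected: always 1 in Ł∞ since negation is involutive.)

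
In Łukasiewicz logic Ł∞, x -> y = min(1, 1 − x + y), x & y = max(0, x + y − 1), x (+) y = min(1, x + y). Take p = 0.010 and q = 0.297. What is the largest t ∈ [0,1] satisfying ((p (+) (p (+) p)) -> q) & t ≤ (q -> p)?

0.713

p (+) p = min(1, 0.010 + 0.010) = min(1, 0.020) = 0.020
p (+) (p (+) p) = min(1, 0.010 + 0.020) = min(1, 0.030) = 0.030
(p (+) (p (+) p)) -> q = min(1, 1 − 0.030 + 0.297) = min(1, 1.267) = 1.000
So the left factor is (p (+) (p (+) p)) -> q = 1.000.
q -> p = min(1, 1 − 0.297 + 0.010) = min(1, 0.713) = 0.713
So the right-hand bound is q -> p = 0.713.
The residuum of the Łukasiewicz t-norm gives the supremum: min(1, 1 − 1.000 + 0.713).
1 − 1.000 + 0.713 = 0.713, so t = min(1, 0.713) = 0.713.
Check: 1.000 & 0.713 = max(0, 0.713) = 0.713 ≤ 0.713.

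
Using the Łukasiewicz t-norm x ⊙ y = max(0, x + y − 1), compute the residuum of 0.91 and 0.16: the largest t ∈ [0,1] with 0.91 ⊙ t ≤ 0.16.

The residuum of the Łukasiewicz t-norm gives the supremum: min(1, 1 − 0.91 + 0.16).
1 − 0.91 + 0.16 = 0.25, so t = min(1, 0.25) = 0.25.
Check: 0.91 ⊙ 0.25 = max(0, 0.16) = 0.16 ≤ 0.16.

0.25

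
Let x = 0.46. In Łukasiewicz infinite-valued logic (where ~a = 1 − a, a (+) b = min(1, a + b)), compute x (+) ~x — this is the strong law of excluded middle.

1.00

~x = 1 − 0.46 = 0.54
x (+) ~x = min(1, 0.46 + 0.54) = min(1, 1.00) = 1.00
(As expected: always 1 in Ł∞ since a ⊕ (1−a) = 1.)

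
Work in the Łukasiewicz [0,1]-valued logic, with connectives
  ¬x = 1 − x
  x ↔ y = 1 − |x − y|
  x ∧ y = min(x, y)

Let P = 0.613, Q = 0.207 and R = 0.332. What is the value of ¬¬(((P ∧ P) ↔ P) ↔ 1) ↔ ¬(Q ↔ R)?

P ∧ P = min(0.613, 0.613) = 0.613
(P ∧ P) ↔ P = 1 − |0.613 − 0.613| = 1 − 0.000 = 1.000
((P ∧ P) ↔ P) ↔ 1 = 1 − |1.000 − 1.000| = 1 − 0.000 = 1.000
¬(((P ∧ P) ↔ P) ↔ 1) = 1 − 1.000 = 0.000
¬¬(((P ∧ P) ↔ P) ↔ 1) = 1 − 0.000 = 1.000
Q ↔ R = 1 − |0.207 − 0.332| = 1 − 0.125 = 0.875
¬(Q ↔ R) = 1 − 0.875 = 0.125
¬¬(((P ∧ P) ↔ P) ↔ 1) ↔ ¬(Q ↔ R) = 1 − |1.000 − 0.125| = 1 − 0.875 = 0.125

0.125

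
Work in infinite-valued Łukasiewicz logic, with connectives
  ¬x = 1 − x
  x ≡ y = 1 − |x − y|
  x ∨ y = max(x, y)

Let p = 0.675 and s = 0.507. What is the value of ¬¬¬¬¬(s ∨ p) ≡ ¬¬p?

0.650

s ∨ p = max(0.507, 0.675) = 0.675
¬(s ∨ p) = 1 − 0.675 = 0.325
¬¬(s ∨ p) = 1 − 0.325 = 0.675
¬¬¬(s ∨ p) = 1 − 0.675 = 0.325
¬¬¬¬(s ∨ p) = 1 − 0.325 = 0.675
¬¬¬¬¬(s ∨ p) = 1 − 0.675 = 0.325
¬p = 1 − 0.675 = 0.325
¬¬p = 1 − 0.325 = 0.675
¬¬¬¬¬(s ∨ p) ≡ ¬¬p = 1 − |0.325 − 0.675| = 1 − 0.350 = 0.650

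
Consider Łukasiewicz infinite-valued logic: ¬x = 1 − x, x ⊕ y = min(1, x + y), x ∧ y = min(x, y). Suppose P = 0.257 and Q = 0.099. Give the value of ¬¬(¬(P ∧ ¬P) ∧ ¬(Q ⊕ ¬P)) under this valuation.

¬P = 1 − 0.257 = 0.743
P ∧ ¬P = min(0.257, 0.743) = 0.257
¬(P ∧ ¬P) = 1 − 0.257 = 0.743
Q ⊕ ¬P = min(1, 0.099 + 0.743) = min(1, 0.842) = 0.842
¬(Q ⊕ ¬P) = 1 − 0.842 = 0.158
¬(P ∧ ¬P) ∧ ¬(Q ⊕ ¬P) = min(0.743, 0.158) = 0.158
¬(¬(P ∧ ¬P) ∧ ¬(Q ⊕ ¬P)) = 1 − 0.158 = 0.842
¬¬(¬(P ∧ ¬P) ∧ ¬(Q ⊕ ¬P)) = 1 − 0.842 = 0.158

0.158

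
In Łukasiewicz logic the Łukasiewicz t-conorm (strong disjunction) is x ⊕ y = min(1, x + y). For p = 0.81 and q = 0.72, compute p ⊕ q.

p ⊕ q = min(1, 0.81 + 0.72) = min(1, 1.53) = 1.00
For comparison, the Gödel t-conorm max(x, y) would give 0.81.

1.00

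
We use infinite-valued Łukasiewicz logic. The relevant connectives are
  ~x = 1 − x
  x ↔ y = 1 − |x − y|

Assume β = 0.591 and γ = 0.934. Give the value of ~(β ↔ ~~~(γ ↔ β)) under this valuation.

γ ↔ β = 1 − |0.934 − 0.591| = 1 − 0.343 = 0.657
~(γ ↔ β) = 1 − 0.657 = 0.343
~~(γ ↔ β) = 1 − 0.343 = 0.657
~~~(γ ↔ β) = 1 − 0.657 = 0.343
β ↔ ~~~(γ ↔ β) = 1 − |0.591 − 0.343| = 1 − 0.248 = 0.752
~(β ↔ ~~~(γ ↔ β)) = 1 − 0.752 = 0.248

0.248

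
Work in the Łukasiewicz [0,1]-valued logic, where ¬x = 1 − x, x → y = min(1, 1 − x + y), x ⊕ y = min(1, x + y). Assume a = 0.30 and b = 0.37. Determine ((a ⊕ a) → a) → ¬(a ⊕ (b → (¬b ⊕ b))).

a ⊕ a = min(1, 0.30 + 0.30) = min(1, 0.60) = 0.60
(a ⊕ a) → a = min(1, 1 − 0.60 + 0.30) = min(1, 0.70) = 0.70
¬b = 1 − 0.37 = 0.63
¬b ⊕ b = min(1, 0.63 + 0.37) = min(1, 1.00) = 1.00
b → (¬b ⊕ b) = min(1, 1 − 0.37 + 1.00) = min(1, 1.63) = 1.00
a ⊕ (b → (¬b ⊕ b)) = min(1, 0.30 + 1.00) = min(1, 1.30) = 1.00
¬(a ⊕ (b → (¬b ⊕ b))) = 1 − 1.00 = 0.00
((a ⊕ a) → a) → ¬(a ⊕ (b → (¬b ⊕ b))) = min(1, 1 − 0.70 + 0.00) = min(1, 0.30) = 0.30

0.30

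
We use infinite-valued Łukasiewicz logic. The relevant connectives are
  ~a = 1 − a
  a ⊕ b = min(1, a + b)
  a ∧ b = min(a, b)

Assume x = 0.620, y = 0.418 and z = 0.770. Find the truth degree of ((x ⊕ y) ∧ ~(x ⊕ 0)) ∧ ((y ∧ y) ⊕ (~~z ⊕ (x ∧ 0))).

x ⊕ y = min(1, 0.620 + 0.418) = min(1, 1.038) = 1.000
x ⊕ 0 = min(1, 0.620 + 0.000) = min(1, 0.620) = 0.620
~(x ⊕ 0) = 1 − 0.620 = 0.380
(x ⊕ y) ∧ ~(x ⊕ 0) = min(1.000, 0.380) = 0.380
y ∧ y = min(0.418, 0.418) = 0.418
~z = 1 − 0.770 = 0.230
~~z = 1 − 0.230 = 0.770
x ∧ 0 = min(0.620, 0.000) = 0.000
~~z ⊕ (x ∧ 0) = min(1, 0.770 + 0.000) = min(1, 0.770) = 0.770
(y ∧ y) ⊕ (~~z ⊕ (x ∧ 0)) = min(1, 0.418 + 0.770) = min(1, 1.188) = 1.000
((x ⊕ y) ∧ ~(x ⊕ 0)) ∧ ((y ∧ y) ⊕ (~~z ⊕ (x ∧ 0))) = min(0.380, 1.000) = 0.380

0.380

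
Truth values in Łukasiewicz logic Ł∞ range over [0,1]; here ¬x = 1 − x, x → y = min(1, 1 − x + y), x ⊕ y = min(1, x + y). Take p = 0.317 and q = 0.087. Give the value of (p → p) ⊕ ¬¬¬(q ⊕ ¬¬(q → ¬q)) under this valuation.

1.000

p → p = min(1, 1 − 0.317 + 0.317) = min(1, 1.000) = 1.000
¬q = 1 − 0.087 = 0.913
q → ¬q = min(1, 1 − 0.087 + 0.913) = min(1, 1.826) = 1.000
¬(q → ¬q) = 1 − 1.000 = 0.000
¬¬(q → ¬q) = 1 − 0.000 = 1.000
q ⊕ ¬¬(q → ¬q) = min(1, 0.087 + 1.000) = min(1, 1.087) = 1.000
¬(q ⊕ ¬¬(q → ¬q)) = 1 − 1.000 = 0.000
¬¬(q ⊕ ¬¬(q → ¬q)) = 1 − 0.000 = 1.000
¬¬¬(q ⊕ ¬¬(q → ¬q)) = 1 − 1.000 = 0.000
(p → p) ⊕ ¬¬¬(q ⊕ ¬¬(q → ¬q)) = min(1, 1.000 + 0.000) = min(1, 1.000) = 1.000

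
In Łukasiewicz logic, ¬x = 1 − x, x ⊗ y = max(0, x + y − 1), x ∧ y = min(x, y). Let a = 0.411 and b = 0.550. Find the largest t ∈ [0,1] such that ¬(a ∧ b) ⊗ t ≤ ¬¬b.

0.961

a ∧ b = min(0.411, 0.550) = 0.411
¬(a ∧ b) = 1 − 0.411 = 0.589
So the left factor is ¬(a ∧ b) = 0.589.
¬b = 1 − 0.550 = 0.450
¬¬b = 1 − 0.450 = 0.550
So the right-hand bound is ¬¬b = 0.550.
The residuum of the Łukasiewicz t-norm gives the supremum: min(1, 1 − 0.589 + 0.550).
1 − 0.589 + 0.550 = 0.961, so t = min(1, 0.961) = 0.961.
Check: 0.589 ⊗ 0.961 = max(0, 0.550) = 0.550 ≤ 0.550.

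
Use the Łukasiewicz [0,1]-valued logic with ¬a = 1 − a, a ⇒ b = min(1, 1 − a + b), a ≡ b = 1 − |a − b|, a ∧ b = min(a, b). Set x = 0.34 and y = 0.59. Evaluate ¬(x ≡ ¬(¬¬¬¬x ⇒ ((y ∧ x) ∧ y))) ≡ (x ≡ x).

0.34

¬x = 1 − 0.34 = 0.66
¬¬x = 1 − 0.66 = 0.34
¬¬¬x = 1 − 0.34 = 0.66
¬¬¬¬x = 1 − 0.66 = 0.34
y ∧ x = min(0.59, 0.34) = 0.34
(y ∧ x) ∧ y = min(0.34, 0.59) = 0.34
¬¬¬¬x ⇒ ((y ∧ x) ∧ y) = min(1, 1 − 0.34 + 0.34) = min(1, 1.00) = 1.00
¬(¬¬¬¬x ⇒ ((y ∧ x) ∧ y)) = 1 − 1.00 = 0.00
x ≡ ¬(¬¬¬¬x ⇒ ((y ∧ x) ∧ y)) = 1 − |0.34 − 0.00| = 1 − 0.34 = 0.66
¬(x ≡ ¬(¬¬¬¬x ⇒ ((y ∧ x) ∧ y))) = 1 − 0.66 = 0.34
x ≡ x = 1 − |0.34 − 0.34| = 1 − 0.00 = 1.00
¬(x ≡ ¬(¬¬¬¬x ⇒ ((y ∧ x) ∧ y))) ≡ (x ≡ x) = 1 − |0.34 − 1.00| = 1 − 0.66 = 0.34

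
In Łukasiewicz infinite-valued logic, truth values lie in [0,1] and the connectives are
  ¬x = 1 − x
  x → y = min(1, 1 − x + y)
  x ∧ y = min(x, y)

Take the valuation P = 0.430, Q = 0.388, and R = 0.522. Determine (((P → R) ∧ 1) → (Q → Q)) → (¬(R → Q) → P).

P → R = min(1, 1 − 0.430 + 0.522) = min(1, 1.092) = 1.000
(P → R) ∧ 1 = min(1.000, 1.000) = 1.000
Q → Q = min(1, 1 − 0.388 + 0.388) = min(1, 1.000) = 1.000
((P → R) ∧ 1) → (Q → Q) = min(1, 1 − 1.000 + 1.000) = min(1, 1.000) = 1.000
R → Q = min(1, 1 − 0.522 + 0.388) = min(1, 0.866) = 0.866
¬(R → Q) = 1 − 0.866 = 0.134
¬(R → Q) → P = min(1, 1 − 0.134 + 0.430) = min(1, 1.296) = 1.000
(((P → R) ∧ 1) → (Q → Q)) → (¬(R → Q) → P) = min(1, 1 − 1.000 + 1.000) = min(1, 1.000) = 1.000

1.000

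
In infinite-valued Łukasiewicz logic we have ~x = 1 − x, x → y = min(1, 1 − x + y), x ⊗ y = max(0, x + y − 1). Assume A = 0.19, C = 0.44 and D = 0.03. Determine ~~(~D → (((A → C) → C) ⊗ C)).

0.03

~D = 1 − 0.03 = 0.97
A → C = min(1, 1 − 0.19 + 0.44) = min(1, 1.25) = 1.00
(A → C) → C = min(1, 1 − 1.00 + 0.44) = min(1, 0.44) = 0.44
((A → C) → C) ⊗ C = max(0, 0.44 + 0.44 − 1) = max(0, -0.12) = 0.00
~D → (((A → C) → C) ⊗ C) = min(1, 1 − 0.97 + 0.00) = min(1, 0.03) = 0.03
~(~D → (((A → C) → C) ⊗ C)) = 1 − 0.03 = 0.97
~~(~D → (((A → C) → C) ⊗ C)) = 1 − 0.97 = 0.03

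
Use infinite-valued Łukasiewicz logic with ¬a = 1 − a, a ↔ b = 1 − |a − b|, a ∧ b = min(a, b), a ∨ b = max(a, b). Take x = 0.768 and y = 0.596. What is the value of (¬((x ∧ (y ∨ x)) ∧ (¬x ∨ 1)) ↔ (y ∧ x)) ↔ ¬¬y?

0.960

y ∨ x = max(0.596, 0.768) = 0.768
x ∧ (y ∨ x) = min(0.768, 0.768) = 0.768
¬x = 1 − 0.768 = 0.232
¬x ∨ 1 = max(0.232, 1.000) = 1.000
(x ∧ (y ∨ x)) ∧ (¬x ∨ 1) = min(0.768, 1.000) = 0.768
¬((x ∧ (y ∨ x)) ∧ (¬x ∨ 1)) = 1 − 0.768 = 0.232
y ∧ x = min(0.596, 0.768) = 0.596
¬((x ∧ (y ∨ x)) ∧ (¬x ∨ 1)) ↔ (y ∧ x) = 1 − |0.232 − 0.596| = 1 − 0.364 = 0.636
¬y = 1 − 0.596 = 0.404
¬¬y = 1 − 0.404 = 0.596
(¬((x ∧ (y ∨ x)) ∧ (¬x ∨ 1)) ↔ (y ∧ x)) ↔ ¬¬y = 1 − |0.636 − 0.596| = 1 − 0.040 = 0.960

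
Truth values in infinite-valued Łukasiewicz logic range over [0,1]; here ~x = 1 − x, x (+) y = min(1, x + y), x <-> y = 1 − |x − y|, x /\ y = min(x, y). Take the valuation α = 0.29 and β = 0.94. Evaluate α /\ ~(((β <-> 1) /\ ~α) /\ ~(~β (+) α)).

β <-> 1 = 1 − |0.94 − 1.00| = 1 − 0.06 = 0.94
~α = 1 − 0.29 = 0.71
(β <-> 1) /\ ~α = min(0.94, 0.71) = 0.71
~β = 1 − 0.94 = 0.06
~β (+) α = min(1, 0.06 + 0.29) = min(1, 0.35) = 0.35
~(~β (+) α) = 1 − 0.35 = 0.65
((β <-> 1) /\ ~α) /\ ~(~β (+) α) = min(0.71, 0.65) = 0.65
~(((β <-> 1) /\ ~α) /\ ~(~β (+) α)) = 1 − 0.65 = 0.35
α /\ ~(((β <-> 1) /\ ~α) /\ ~(~β (+) α)) = min(0.29, 0.35) = 0.29

0.29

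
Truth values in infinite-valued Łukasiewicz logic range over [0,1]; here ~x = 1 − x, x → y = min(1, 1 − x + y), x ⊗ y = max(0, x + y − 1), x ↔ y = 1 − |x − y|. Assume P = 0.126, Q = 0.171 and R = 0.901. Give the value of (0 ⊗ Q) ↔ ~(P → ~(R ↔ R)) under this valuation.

0.874

0 ⊗ Q = max(0, 0.000 + 0.171 − 1) = max(0, -0.829) = 0.000
R ↔ R = 1 − |0.901 − 0.901| = 1 − 0.000 = 1.000
~(R ↔ R) = 1 − 1.000 = 0.000
P → ~(R ↔ R) = min(1, 1 − 0.126 + 0.000) = min(1, 0.874) = 0.874
~(P → ~(R ↔ R)) = 1 − 0.874 = 0.126
(0 ⊗ Q) ↔ ~(P → ~(R ↔ R)) = 1 − |0.000 − 0.126| = 1 − 0.126 = 0.874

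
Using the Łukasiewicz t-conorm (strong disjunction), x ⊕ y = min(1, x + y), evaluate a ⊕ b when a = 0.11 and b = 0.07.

0.18

a ⊕ b = min(1, 0.11 + 0.07) = min(1, 0.18) = 0.18
For comparison, the Gödel t-conorm max(x, y) would give 0.11.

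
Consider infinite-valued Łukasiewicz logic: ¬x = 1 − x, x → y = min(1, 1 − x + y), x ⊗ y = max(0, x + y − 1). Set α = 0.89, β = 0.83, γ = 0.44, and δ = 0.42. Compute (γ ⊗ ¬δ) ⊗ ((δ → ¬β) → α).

0.02

¬δ = 1 − 0.42 = 0.58
γ ⊗ ¬δ = max(0, 0.44 + 0.58 − 1) = max(0, 0.02) = 0.02
¬β = 1 − 0.83 = 0.17
δ → ¬β = min(1, 1 − 0.42 + 0.17) = min(1, 0.75) = 0.75
(δ → ¬β) → α = min(1, 1 − 0.75 + 0.89) = min(1, 1.14) = 1.00
(γ ⊗ ¬δ) ⊗ ((δ → ¬β) → α) = max(0, 0.02 + 1.00 − 1) = max(0, 0.02) = 0.02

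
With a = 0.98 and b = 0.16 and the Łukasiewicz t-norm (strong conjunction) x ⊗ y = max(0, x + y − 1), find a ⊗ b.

a ⊗ b = max(0, 0.98 + 0.16 − 1) = max(0, 0.14) = 0.14
For comparison, the Gödel (minimum) t-norm min(x, y) would give 0.16.

0.14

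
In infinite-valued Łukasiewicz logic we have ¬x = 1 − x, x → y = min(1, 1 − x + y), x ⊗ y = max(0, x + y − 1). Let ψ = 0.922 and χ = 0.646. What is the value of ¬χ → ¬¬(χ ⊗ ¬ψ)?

0.646

¬χ = 1 − 0.646 = 0.354
¬ψ = 1 − 0.922 = 0.078
χ ⊗ ¬ψ = max(0, 0.646 + 0.078 − 1) = max(0, -0.276) = 0.000
¬(χ ⊗ ¬ψ) = 1 − 0.000 = 1.000
¬¬(χ ⊗ ¬ψ) = 1 − 1.000 = 0.000
¬χ → ¬¬(χ ⊗ ¬ψ) = min(1, 1 − 0.354 + 0.000) = min(1, 0.646) = 0.646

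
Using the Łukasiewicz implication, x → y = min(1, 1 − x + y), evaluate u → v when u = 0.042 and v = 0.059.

1.000

u → v = min(1, 1 − 0.042 + 0.059) = min(1, 1.017) = 1.000
For comparison, the Gödel implication (1 if x ≤ y else y) would give 1.000.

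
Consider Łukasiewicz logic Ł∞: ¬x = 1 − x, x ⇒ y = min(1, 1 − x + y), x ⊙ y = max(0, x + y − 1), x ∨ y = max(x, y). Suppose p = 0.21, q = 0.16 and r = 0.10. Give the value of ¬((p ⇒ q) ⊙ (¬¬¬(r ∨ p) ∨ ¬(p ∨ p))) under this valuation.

0.26

p ⇒ q = min(1, 1 − 0.21 + 0.16) = min(1, 0.95) = 0.95
r ∨ p = max(0.10, 0.21) = 0.21
¬(r ∨ p) = 1 − 0.21 = 0.79
¬¬(r ∨ p) = 1 − 0.79 = 0.21
¬¬¬(r ∨ p) = 1 − 0.21 = 0.79
p ∨ p = max(0.21, 0.21) = 0.21
¬(p ∨ p) = 1 − 0.21 = 0.79
¬¬¬(r ∨ p) ∨ ¬(p ∨ p) = max(0.79, 0.79) = 0.79
(p ⇒ q) ⊙ (¬¬¬(r ∨ p) ∨ ¬(p ∨ p)) = max(0, 0.95 + 0.79 − 1) = max(0, 0.74) = 0.74
¬((p ⇒ q) ⊙ (¬¬¬(r ∨ p) ∨ ¬(p ∨ p))) = 1 − 0.74 = 0.26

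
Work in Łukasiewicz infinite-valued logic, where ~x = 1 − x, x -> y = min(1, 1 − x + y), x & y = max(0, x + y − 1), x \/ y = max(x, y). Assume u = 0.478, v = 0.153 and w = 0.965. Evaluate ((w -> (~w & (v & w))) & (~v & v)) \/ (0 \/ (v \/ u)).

0.478

~w = 1 − 0.965 = 0.035
v & w = max(0, 0.153 + 0.965 − 1) = max(0, 0.118) = 0.118
~w & (v & w) = max(0, 0.035 + 0.118 − 1) = max(0, -0.847) = 0.000
w -> (~w & (v & w)) = min(1, 1 − 0.965 + 0.000) = min(1, 0.035) = 0.035
~v = 1 − 0.153 = 0.847
~v & v = max(0, 0.847 + 0.153 − 1) = max(0, 0.000) = 0.000
(w -> (~w & (v & w))) & (~v & v) = max(0, 0.035 + 0.000 − 1) = max(0, -0.965) = 0.000
v \/ u = max(0.153, 0.478) = 0.478
0 \/ (v \/ u) = max(0.000, 0.478) = 0.478
((w -> (~w & (v & w))) & (~v & v)) \/ (0 \/ (v \/ u)) = max(0.000, 0.478) = 0.478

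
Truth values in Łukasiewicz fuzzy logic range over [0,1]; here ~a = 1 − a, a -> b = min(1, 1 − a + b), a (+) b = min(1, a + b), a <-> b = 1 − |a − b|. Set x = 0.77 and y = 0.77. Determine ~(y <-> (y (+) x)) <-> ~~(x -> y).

0.23

y (+) x = min(1, 0.77 + 0.77) = min(1, 1.54) = 1.00
y <-> (y (+) x) = 1 − |0.77 − 1.00| = 1 − 0.23 = 0.77
~(y <-> (y (+) x)) = 1 − 0.77 = 0.23
x -> y = min(1, 1 − 0.77 + 0.77) = min(1, 1.00) = 1.00
~(x -> y) = 1 − 1.00 = 0.00
~~(x -> y) = 1 − 0.00 = 1.00
~(y <-> (y (+) x)) <-> ~~(x -> y) = 1 − |0.23 − 1.00| = 1 − 0.77 = 0.23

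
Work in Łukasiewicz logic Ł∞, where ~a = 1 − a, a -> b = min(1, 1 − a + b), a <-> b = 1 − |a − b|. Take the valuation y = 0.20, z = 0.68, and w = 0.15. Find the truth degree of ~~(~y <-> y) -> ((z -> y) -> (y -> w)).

1.00

~y = 1 − 0.20 = 0.80
~y <-> y = 1 − |0.80 − 0.20| = 1 − 0.60 = 0.40
~(~y <-> y) = 1 − 0.40 = 0.60
~~(~y <-> y) = 1 − 0.60 = 0.40
z -> y = min(1, 1 − 0.68 + 0.20) = min(1, 0.52) = 0.52
y -> w = min(1, 1 − 0.20 + 0.15) = min(1, 0.95) = 0.95
(z -> y) -> (y -> w) = min(1, 1 − 0.52 + 0.95) = min(1, 1.43) = 1.00
~~(~y <-> y) -> ((z -> y) -> (y -> w)) = min(1, 1 − 0.40 + 1.00) = min(1, 1.60) = 1.00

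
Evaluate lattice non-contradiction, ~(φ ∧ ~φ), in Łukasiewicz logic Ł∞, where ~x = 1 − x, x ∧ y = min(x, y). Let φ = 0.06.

0.94

~φ = 1 − 0.06 = 0.94
φ ∧ ~φ = min(0.06, 0.94) = 0.06
~(φ ∧ ~φ) = 1 − 0.06 = 0.94
(The value 0.94 < 1 shows this instance is not satisfied; not a Ł∞-tautology — its value is 1 − min(a, 1−a).)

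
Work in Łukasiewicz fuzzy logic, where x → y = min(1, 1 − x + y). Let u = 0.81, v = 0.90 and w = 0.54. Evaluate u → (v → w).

0.83

v → w = min(1, 1 − 0.90 + 0.54) = min(1, 0.64) = 0.64
u → (v → w) = min(1, 1 − 0.81 + 0.64) = min(1, 0.83) = 0.83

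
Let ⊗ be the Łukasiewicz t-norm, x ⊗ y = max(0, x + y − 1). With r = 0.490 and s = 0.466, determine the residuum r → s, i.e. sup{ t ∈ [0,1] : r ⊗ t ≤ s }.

The residuum of the Łukasiewicz t-norm gives the supremum: min(1, 1 − 0.490 + 0.466).
1 − 0.490 + 0.466 = 0.976, so t = min(1, 0.976) = 0.976.
Check: 0.490 ⊗ 0.976 = max(0, 0.466) = 0.466 ≤ 0.466.

0.976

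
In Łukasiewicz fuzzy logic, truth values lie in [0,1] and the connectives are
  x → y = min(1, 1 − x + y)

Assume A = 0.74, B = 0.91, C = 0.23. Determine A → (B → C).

B → C = min(1, 1 − 0.91 + 0.23) = min(1, 0.32) = 0.32
A → (B → C) = min(1, 1 − 0.74 + 0.32) = min(1, 0.58) = 0.58

0.58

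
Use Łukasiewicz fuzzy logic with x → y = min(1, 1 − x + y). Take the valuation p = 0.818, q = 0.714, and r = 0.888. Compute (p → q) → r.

0.992

p → q = min(1, 1 − 0.818 + 0.714) = min(1, 0.896) = 0.896
(p → q) → r = min(1, 1 − 0.896 + 0.888) = min(1, 0.992) = 0.992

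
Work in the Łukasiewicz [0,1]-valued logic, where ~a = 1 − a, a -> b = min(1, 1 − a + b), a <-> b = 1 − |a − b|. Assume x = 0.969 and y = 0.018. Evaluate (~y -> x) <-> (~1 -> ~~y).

~y = 1 − 0.018 = 0.982
~y -> x = min(1, 1 − 0.982 + 0.969) = min(1, 0.987) = 0.987
~1 = 1 − 1.000 = 0.000
~~y = 1 − 0.982 = 0.018
~1 -> ~~y = min(1, 1 − 0.000 + 0.018) = min(1, 1.018) = 1.000
(~y -> x) <-> (~1 -> ~~y) = 1 − |0.987 − 1.000| = 1 − 0.013 = 0.987

0.987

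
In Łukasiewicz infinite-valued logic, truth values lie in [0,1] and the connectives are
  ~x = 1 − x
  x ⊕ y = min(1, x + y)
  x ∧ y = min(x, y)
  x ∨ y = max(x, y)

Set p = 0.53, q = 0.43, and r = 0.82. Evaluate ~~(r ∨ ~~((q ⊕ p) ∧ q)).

q ⊕ p = min(1, 0.43 + 0.53) = min(1, 0.96) = 0.96
(q ⊕ p) ∧ q = min(0.96, 0.43) = 0.43
~((q ⊕ p) ∧ q) = 1 − 0.43 = 0.57
~~((q ⊕ p) ∧ q) = 1 − 0.57 = 0.43
r ∨ ~~((q ⊕ p) ∧ q) = max(0.82, 0.43) = 0.82
~(r ∨ ~~((q ⊕ p) ∧ q)) = 1 − 0.82 = 0.18
~~(r ∨ ~~((q ⊕ p) ∧ q)) = 1 − 0.18 = 0.82

0.82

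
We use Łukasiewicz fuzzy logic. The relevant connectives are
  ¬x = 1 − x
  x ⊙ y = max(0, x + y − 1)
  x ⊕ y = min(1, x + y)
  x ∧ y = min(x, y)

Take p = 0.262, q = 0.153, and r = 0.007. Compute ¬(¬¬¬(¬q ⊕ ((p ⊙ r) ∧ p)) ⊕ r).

¬q = 1 − 0.153 = 0.847
p ⊙ r = max(0, 0.262 + 0.007 − 1) = max(0, -0.731) = 0.000
(p ⊙ r) ∧ p = min(0.000, 0.262) = 0.000
¬q ⊕ ((p ⊙ r) ∧ p) = min(1, 0.847 + 0.000) = min(1, 0.847) = 0.847
¬(¬q ⊕ ((p ⊙ r) ∧ p)) = 1 − 0.847 = 0.153
¬¬(¬q ⊕ ((p ⊙ r) ∧ p)) = 1 − 0.153 = 0.847
¬¬¬(¬q ⊕ ((p ⊙ r) ∧ p)) = 1 − 0.847 = 0.153
¬¬¬(¬q ⊕ ((p ⊙ r) ∧ p)) ⊕ r = min(1, 0.153 + 0.007) = min(1, 0.160) = 0.160
¬(¬¬¬(¬q ⊕ ((p ⊙ r) ∧ p)) ⊕ r) = 1 − 0.160 = 0.840

0.840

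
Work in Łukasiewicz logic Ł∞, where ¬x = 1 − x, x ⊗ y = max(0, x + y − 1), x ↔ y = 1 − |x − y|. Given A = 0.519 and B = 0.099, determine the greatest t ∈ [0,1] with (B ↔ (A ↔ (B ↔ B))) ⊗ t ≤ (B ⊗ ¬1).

0.420

B ↔ B = 1 − |0.099 − 0.099| = 1 − 0.000 = 1.000
A ↔ (B ↔ B) = 1 − |0.519 − 1.000| = 1 − 0.481 = 0.519
B ↔ (A ↔ (B ↔ B)) = 1 − |0.099 − 0.519| = 1 − 0.420 = 0.580
So the left factor is B ↔ (A ↔ (B ↔ B)) = 0.580.
¬1 = 1 − 1.000 = 0.000
B ⊗ ¬1 = max(0, 0.099 + 0.000 − 1) = max(0, -0.901) = 0.000
So the right-hand bound is B ⊗ ¬1 = 0.000.
The residuum of the Łukasiewicz t-norm gives the supremum: min(1, 1 − 0.580 + 0.000).
1 − 0.580 + 0.000 = 0.420, so t = min(1, 0.420) = 0.420.
Check: 0.580 ⊗ 0.420 = max(0, 0.000) = 0.000 ≤ 0.000.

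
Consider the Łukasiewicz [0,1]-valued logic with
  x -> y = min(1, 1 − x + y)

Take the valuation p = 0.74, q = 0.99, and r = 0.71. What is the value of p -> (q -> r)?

0.98

q -> r = min(1, 1 − 0.99 + 0.71) = min(1, 0.72) = 0.72
p -> (q -> r) = min(1, 1 − 0.74 + 0.72) = min(1, 0.98) = 0.98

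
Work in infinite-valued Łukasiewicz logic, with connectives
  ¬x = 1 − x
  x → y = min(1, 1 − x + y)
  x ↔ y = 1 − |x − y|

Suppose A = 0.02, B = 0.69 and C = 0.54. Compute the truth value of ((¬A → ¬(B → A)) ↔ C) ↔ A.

¬A = 1 − 0.02 = 0.98
B → A = min(1, 1 − 0.69 + 0.02) = min(1, 0.33) = 0.33
¬(B → A) = 1 − 0.33 = 0.67
¬A → ¬(B → A) = min(1, 1 − 0.98 + 0.67) = min(1, 0.69) = 0.69
(¬A → ¬(B → A)) ↔ C = 1 − |0.69 − 0.54| = 1 − 0.15 = 0.85
((¬A → ¬(B → A)) ↔ C) ↔ A = 1 − |0.85 − 0.02| = 1 − 0.83 = 0.17

0.17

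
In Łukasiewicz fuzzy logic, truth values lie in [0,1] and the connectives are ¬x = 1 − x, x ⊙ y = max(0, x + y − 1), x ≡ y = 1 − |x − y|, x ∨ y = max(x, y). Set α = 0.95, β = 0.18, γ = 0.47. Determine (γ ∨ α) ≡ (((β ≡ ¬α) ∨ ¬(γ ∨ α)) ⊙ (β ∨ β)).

γ ∨ α = max(0.47, 0.95) = 0.95
¬α = 1 − 0.95 = 0.05
β ≡ ¬α = 1 − |0.18 − 0.05| = 1 − 0.13 = 0.87
¬(γ ∨ α) = 1 − 0.95 = 0.05
(β ≡ ¬α) ∨ ¬(γ ∨ α) = max(0.87, 0.05) = 0.87
β ∨ β = max(0.18, 0.18) = 0.18
((β ≡ ¬α) ∨ ¬(γ ∨ α)) ⊙ (β ∨ β) = max(0, 0.87 + 0.18 − 1) = max(0, 0.05) = 0.05
(γ ∨ α) ≡ (((β ≡ ¬α) ∨ ¬(γ ∨ α)) ⊙ (β ∨ β)) = 1 − |0.95 − 0.05| = 1 − 0.90 = 0.10

0.10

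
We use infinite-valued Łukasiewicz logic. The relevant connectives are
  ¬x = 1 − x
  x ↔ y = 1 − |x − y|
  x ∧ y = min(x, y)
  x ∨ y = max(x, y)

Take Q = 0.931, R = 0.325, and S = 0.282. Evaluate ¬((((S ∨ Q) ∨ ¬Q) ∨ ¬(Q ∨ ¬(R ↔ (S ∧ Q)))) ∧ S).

0.718

S ∨ Q = max(0.282, 0.931) = 0.931
¬Q = 1 − 0.931 = 0.069
(S ∨ Q) ∨ ¬Q = max(0.931, 0.069) = 0.931
S ∧ Q = min(0.282, 0.931) = 0.282
R ↔ (S ∧ Q) = 1 − |0.325 − 0.282| = 1 − 0.043 = 0.957
¬(R ↔ (S ∧ Q)) = 1 − 0.957 = 0.043
Q ∨ ¬(R ↔ (S ∧ Q)) = max(0.931, 0.043) = 0.931
¬(Q ∨ ¬(R ↔ (S ∧ Q))) = 1 − 0.931 = 0.069
((S ∨ Q) ∨ ¬Q) ∨ ¬(Q ∨ ¬(R ↔ (S ∧ Q))) = max(0.931, 0.069) = 0.931
(((S ∨ Q) ∨ ¬Q) ∨ ¬(Q ∨ ¬(R ↔ (S ∧ Q)))) ∧ S = min(0.931, 0.282) = 0.282
¬((((S ∨ Q) ∨ ¬Q) ∨ ¬(Q ∨ ¬(R ↔ (S ∧ Q)))) ∧ S) = 1 − 0.282 = 0.718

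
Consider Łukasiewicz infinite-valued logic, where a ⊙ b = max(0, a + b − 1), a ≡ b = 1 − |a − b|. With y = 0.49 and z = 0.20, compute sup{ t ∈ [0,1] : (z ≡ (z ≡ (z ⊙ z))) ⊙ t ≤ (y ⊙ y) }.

z ⊙ z = max(0, 0.20 + 0.20 − 1) = max(0, -0.60) = 0.00
z ≡ (z ⊙ z) = 1 − |0.20 − 0.00| = 1 − 0.20 = 0.80
z ≡ (z ≡ (z ⊙ z)) = 1 − |0.20 − 0.80| = 1 − 0.60 = 0.40
So the left factor is z ≡ (z ≡ (z ⊙ z)) = 0.40.
y ⊙ y = max(0, 0.49 + 0.49 − 1) = max(0, -0.02) = 0.00
So the right-hand bound is y ⊙ y = 0.00.
The residuum of the Łukasiewicz t-norm gives the supremum: min(1, 1 − 0.40 + 0.00).
1 − 0.40 + 0.00 = 0.60, so t = min(1, 0.60) = 0.60.
Check: 0.40 ⊙ 0.60 = max(0, 0.00) = 0.00 ≤ 0.00.

0.60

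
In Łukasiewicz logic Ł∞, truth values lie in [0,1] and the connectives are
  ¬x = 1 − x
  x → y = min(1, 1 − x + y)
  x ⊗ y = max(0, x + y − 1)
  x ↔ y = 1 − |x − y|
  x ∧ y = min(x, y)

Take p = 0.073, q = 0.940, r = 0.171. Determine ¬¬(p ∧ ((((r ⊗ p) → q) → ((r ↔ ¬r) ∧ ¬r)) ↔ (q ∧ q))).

r ⊗ p = max(0, 0.171 + 0.073 − 1) = max(0, -0.756) = 0.000
(r ⊗ p) → q = min(1, 1 − 0.000 + 0.940) = min(1, 1.940) = 1.000
¬r = 1 − 0.171 = 0.829
r ↔ ¬r = 1 − |0.171 − 0.829| = 1 − 0.658 = 0.342
(r ↔ ¬r) ∧ ¬r = min(0.342, 0.829) = 0.342
((r ⊗ p) → q) → ((r ↔ ¬r) ∧ ¬r) = min(1, 1 − 1.000 + 0.342) = min(1, 0.342) = 0.342
q ∧ q = min(0.940, 0.940) = 0.940
(((r ⊗ p) → q) → ((r ↔ ¬r) ∧ ¬r)) ↔ (q ∧ q) = 1 − |0.342 − 0.940| = 1 − 0.598 = 0.402
p ∧ ((((r ⊗ p) → q) → ((r ↔ ¬r) ∧ ¬r)) ↔ (q ∧ q)) = min(0.073, 0.402) = 0.073
¬(p ∧ ((((r ⊗ p) → q) → ((r ↔ ¬r) ∧ ¬r)) ↔ (q ∧ q))) = 1 − 0.073 = 0.927
¬¬(p ∧ ((((r ⊗ p) → q) → ((r ↔ ¬r) ∧ ¬r)) ↔ (q ∧ q))) = 1 − 0.927 = 0.073

0.073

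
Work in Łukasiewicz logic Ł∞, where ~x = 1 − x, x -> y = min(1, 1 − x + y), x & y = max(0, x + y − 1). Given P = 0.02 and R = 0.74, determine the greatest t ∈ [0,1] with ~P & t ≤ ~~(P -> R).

~P = 1 − 0.02 = 0.98
So the left factor is ~P = 0.98.
P -> R = min(1, 1 − 0.02 + 0.74) = min(1, 1.72) = 1.00
~(P -> R) = 1 − 1.00 = 0.00
~~(P -> R) = 1 − 0.00 = 1.00
So the right-hand bound is ~~(P -> R) = 1.00.
The residuum of the Łukasiewicz t-norm gives the supremum: min(1, 1 − 0.98 + 1.00).
1 − 0.98 + 1.00 = 1.02, so t = min(1, 1.02) = 1.00.
Check: 0.98 & 1.00 = max(0, 0.98) = 0.98 ≤ 1.00.

1.00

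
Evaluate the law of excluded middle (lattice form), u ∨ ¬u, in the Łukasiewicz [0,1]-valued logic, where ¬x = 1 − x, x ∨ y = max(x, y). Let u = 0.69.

0.69

¬u = 1 − 0.69 = 0.31
u ∨ ¬u = max(0.69, 0.31) = 0.69
(The value 0.69 < 1 shows this instance is not satisfied; not a Ł∞-tautology — its value is max(a, 1−a).)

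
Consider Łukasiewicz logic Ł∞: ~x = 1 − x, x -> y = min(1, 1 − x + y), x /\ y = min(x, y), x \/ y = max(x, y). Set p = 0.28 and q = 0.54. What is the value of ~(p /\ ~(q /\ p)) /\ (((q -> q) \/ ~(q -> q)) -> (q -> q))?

q /\ p = min(0.54, 0.28) = 0.28
~(q /\ p) = 1 − 0.28 = 0.72
p /\ ~(q /\ p) = min(0.28, 0.72) = 0.28
~(p /\ ~(q /\ p)) = 1 − 0.28 = 0.72
q -> q = min(1, 1 − 0.54 + 0.54) = min(1, 1.00) = 1.00
~(q -> q) = 1 − 1.00 = 0.00
(q -> q) \/ ~(q -> q) = max(1.00, 0.00) = 1.00
((q -> q) \/ ~(q -> q)) -> (q -> q) = min(1, 1 − 1.00 + 1.00) = min(1, 1.00) = 1.00
~(p /\ ~(q /\ p)) /\ (((q -> q) \/ ~(q -> q)) -> (q -> q)) = min(0.72, 1.00) = 0.72

0.72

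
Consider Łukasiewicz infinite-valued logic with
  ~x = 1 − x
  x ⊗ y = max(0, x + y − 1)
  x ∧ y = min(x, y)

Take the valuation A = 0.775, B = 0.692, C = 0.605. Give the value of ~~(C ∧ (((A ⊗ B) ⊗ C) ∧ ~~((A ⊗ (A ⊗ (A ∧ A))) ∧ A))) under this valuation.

A ⊗ B = max(0, 0.775 + 0.692 − 1) = max(0, 0.467) = 0.467
(A ⊗ B) ⊗ C = max(0, 0.467 + 0.605 − 1) = max(0, 0.072) = 0.072
A ∧ A = min(0.775, 0.775) = 0.775
A ⊗ (A ∧ A) = max(0, 0.775 + 0.775 − 1) = max(0, 0.550) = 0.550
A ⊗ (A ⊗ (A ∧ A)) = max(0, 0.775 + 0.550 − 1) = max(0, 0.325) = 0.325
(A ⊗ (A ⊗ (A ∧ A))) ∧ A = min(0.325, 0.775) = 0.325
~((A ⊗ (A ⊗ (A ∧ A))) ∧ A) = 1 − 0.325 = 0.675
~~((A ⊗ (A ⊗ (A ∧ A))) ∧ A) = 1 − 0.675 = 0.325
((A ⊗ B) ⊗ C) ∧ ~~((A ⊗ (A ⊗ (A ∧ A))) ∧ A) = min(0.072, 0.325) = 0.072
C ∧ (((A ⊗ B) ⊗ C) ∧ ~~((A ⊗ (A ⊗ (A ∧ A))) ∧ A)) = min(0.605, 0.072) = 0.072
~(C ∧ (((A ⊗ B) ⊗ C) ∧ ~~((A ⊗ (A ⊗ (A ∧ A))) ∧ A))) = 1 − 0.072 = 0.928
~~(C ∧ (((A ⊗ B) ⊗ C) ∧ ~~((A ⊗ (A ⊗ (A ∧ A))) ∧ A))) = 1 − 0.928 = 0.072

0.072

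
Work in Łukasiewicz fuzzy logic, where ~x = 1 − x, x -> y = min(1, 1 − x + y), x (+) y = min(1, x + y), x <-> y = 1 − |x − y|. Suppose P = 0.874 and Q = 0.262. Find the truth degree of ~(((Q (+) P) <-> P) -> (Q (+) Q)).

0.350

Q (+) P = min(1, 0.262 + 0.874) = min(1, 1.136) = 1.000
(Q (+) P) <-> P = 1 − |1.000 − 0.874| = 1 − 0.126 = 0.874
Q (+) Q = min(1, 0.262 + 0.262) = min(1, 0.524) = 0.524
((Q (+) P) <-> P) -> (Q (+) Q) = min(1, 1 − 0.874 + 0.524) = min(1, 0.650) = 0.650
~(((Q (+) P) <-> P) -> (Q (+) Q)) = 1 − 0.650 = 0.350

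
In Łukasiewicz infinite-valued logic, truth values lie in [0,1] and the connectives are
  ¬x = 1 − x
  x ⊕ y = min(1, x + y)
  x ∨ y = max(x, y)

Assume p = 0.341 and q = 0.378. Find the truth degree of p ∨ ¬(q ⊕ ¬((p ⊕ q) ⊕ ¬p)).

0.622

p ⊕ q = min(1, 0.341 + 0.378) = min(1, 0.719) = 0.719
¬p = 1 − 0.341 = 0.659
(p ⊕ q) ⊕ ¬p = min(1, 0.719 + 0.659) = min(1, 1.378) = 1.000
¬((p ⊕ q) ⊕ ¬p) = 1 − 1.000 = 0.000
q ⊕ ¬((p ⊕ q) ⊕ ¬p) = min(1, 0.378 + 0.000) = min(1, 0.378) = 0.378
¬(q ⊕ ¬((p ⊕ q) ⊕ ¬p)) = 1 − 0.378 = 0.622
p ∨ ¬(q ⊕ ¬((p ⊕ q) ⊕ ¬p)) = max(0.341, 0.622) = 0.622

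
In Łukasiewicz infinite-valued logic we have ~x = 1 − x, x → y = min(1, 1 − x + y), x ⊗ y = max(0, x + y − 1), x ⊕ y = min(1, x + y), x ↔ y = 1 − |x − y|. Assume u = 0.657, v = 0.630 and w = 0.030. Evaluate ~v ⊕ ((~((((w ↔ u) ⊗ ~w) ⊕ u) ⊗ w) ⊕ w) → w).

~v = 1 − 0.630 = 0.370
w ↔ u = 1 − |0.030 − 0.657| = 1 − 0.627 = 0.373
~w = 1 − 0.030 = 0.970
(w ↔ u) ⊗ ~w = max(0, 0.373 + 0.970 − 1) = max(0, 0.343) = 0.343
((w ↔ u) ⊗ ~w) ⊕ u = min(1, 0.343 + 0.657) = min(1, 1.000) = 1.000
(((w ↔ u) ⊗ ~w) ⊕ u) ⊗ w = max(0, 1.000 + 0.030 − 1) = max(0, 0.030) = 0.030
~((((w ↔ u) ⊗ ~w) ⊕ u) ⊗ w) = 1 − 0.030 = 0.970
~((((w ↔ u) ⊗ ~w) ⊕ u) ⊗ w) ⊕ w = min(1, 0.970 + 0.030) = min(1, 1.000) = 1.000
(~((((w ↔ u) ⊗ ~w) ⊕ u) ⊗ w) ⊕ w) → w = min(1, 1 − 1.000 + 0.030) = min(1, 0.030) = 0.030
~v ⊕ ((~((((w ↔ u) ⊗ ~w) ⊕ u) ⊗ w) ⊕ w) → w) = min(1, 0.370 + 0.030) = min(1, 0.400) = 0.400

0.400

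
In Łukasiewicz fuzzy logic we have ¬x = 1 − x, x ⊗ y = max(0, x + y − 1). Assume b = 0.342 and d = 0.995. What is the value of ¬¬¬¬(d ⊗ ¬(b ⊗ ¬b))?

0.995

¬b = 1 − 0.342 = 0.658
b ⊗ ¬b = max(0, 0.342 + 0.658 − 1) = max(0, 0.000) = 0.000
¬(b ⊗ ¬b) = 1 − 0.000 = 1.000
d ⊗ ¬(b ⊗ ¬b) = max(0, 0.995 + 1.000 − 1) = max(0, 0.995) = 0.995
¬(d ⊗ ¬(b ⊗ ¬b)) = 1 − 0.995 = 0.005
¬¬(d ⊗ ¬(b ⊗ ¬b)) = 1 − 0.005 = 0.995
¬¬¬(d ⊗ ¬(b ⊗ ¬b)) = 1 − 0.995 = 0.005
¬¬¬¬(d ⊗ ¬(b ⊗ ¬b)) = 1 − 0.005 = 0.995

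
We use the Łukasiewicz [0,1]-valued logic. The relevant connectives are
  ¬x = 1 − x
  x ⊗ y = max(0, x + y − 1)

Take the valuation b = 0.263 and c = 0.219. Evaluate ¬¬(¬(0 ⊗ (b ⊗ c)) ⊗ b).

b ⊗ c = max(0, 0.263 + 0.219 − 1) = max(0, -0.518) = 0.000
0 ⊗ (b ⊗ c) = max(0, 0.000 + 0.000 − 1) = max(0, -1.000) = 0.000
¬(0 ⊗ (b ⊗ c)) = 1 − 0.000 = 1.000
¬(0 ⊗ (b ⊗ c)) ⊗ b = max(0, 1.000 + 0.263 − 1) = max(0, 0.263) = 0.263
¬(¬(0 ⊗ (b ⊗ c)) ⊗ b) = 1 − 0.263 = 0.737
¬¬(¬(0 ⊗ (b ⊗ c)) ⊗ b) = 1 − 0.737 = 0.263

0.263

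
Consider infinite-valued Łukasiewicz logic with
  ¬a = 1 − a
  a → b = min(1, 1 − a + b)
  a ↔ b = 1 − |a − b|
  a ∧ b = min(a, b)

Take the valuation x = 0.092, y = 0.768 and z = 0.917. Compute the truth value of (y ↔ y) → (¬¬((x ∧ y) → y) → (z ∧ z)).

0.917

y ↔ y = 1 − |0.768 − 0.768| = 1 − 0.000 = 1.000
x ∧ y = min(0.092, 0.768) = 0.092
(x ∧ y) → y = min(1, 1 − 0.092 + 0.768) = min(1, 1.676) = 1.000
¬((x ∧ y) → y) = 1 − 1.000 = 0.000
¬¬((x ∧ y) → y) = 1 − 0.000 = 1.000
z ∧ z = min(0.917, 0.917) = 0.917
¬¬((x ∧ y) → y) → (z ∧ z) = min(1, 1 − 1.000 + 0.917) = min(1, 0.917) = 0.917
(y ↔ y) → (¬¬((x ∧ y) → y) → (z ∧ z)) = min(1, 1 − 1.000 + 0.917) = min(1, 0.917) = 0.917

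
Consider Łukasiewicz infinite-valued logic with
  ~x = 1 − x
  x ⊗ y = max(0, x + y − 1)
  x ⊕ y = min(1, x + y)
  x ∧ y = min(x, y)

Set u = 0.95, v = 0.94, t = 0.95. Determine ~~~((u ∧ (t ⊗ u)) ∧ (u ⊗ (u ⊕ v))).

0.10

t ⊗ u = max(0, 0.95 + 0.95 − 1) = max(0, 0.90) = 0.90
u ∧ (t ⊗ u) = min(0.95, 0.90) = 0.90
u ⊕ v = min(1, 0.95 + 0.94) = min(1, 1.89) = 1.00
u ⊗ (u ⊕ v) = max(0, 0.95 + 1.00 − 1) = max(0, 0.95) = 0.95
(u ∧ (t ⊗ u)) ∧ (u ⊗ (u ⊕ v)) = min(0.90, 0.95) = 0.90
~((u ∧ (t ⊗ u)) ∧ (u ⊗ (u ⊕ v))) = 1 − 0.90 = 0.10
~~((u ∧ (t ⊗ u)) ∧ (u ⊗ (u ⊕ v))) = 1 − 0.10 = 0.90
~~~((u ∧ (t ⊗ u)) ∧ (u ⊗ (u ⊕ v))) = 1 − 0.90 = 0.10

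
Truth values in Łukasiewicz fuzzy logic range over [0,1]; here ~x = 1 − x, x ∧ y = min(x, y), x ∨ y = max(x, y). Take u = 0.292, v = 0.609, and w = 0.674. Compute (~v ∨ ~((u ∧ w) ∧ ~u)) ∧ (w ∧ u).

~v = 1 − 0.609 = 0.391
u ∧ w = min(0.292, 0.674) = 0.292
~u = 1 − 0.292 = 0.708
(u ∧ w) ∧ ~u = min(0.292, 0.708) = 0.292
~((u ∧ w) ∧ ~u) = 1 − 0.292 = 0.708
~v ∨ ~((u ∧ w) ∧ ~u) = max(0.391, 0.708) = 0.708
w ∧ u = min(0.674, 0.292) = 0.292
(~v ∨ ~((u ∧ w) ∧ ~u)) ∧ (w ∧ u) = min(0.708, 0.292) = 0.292

0.292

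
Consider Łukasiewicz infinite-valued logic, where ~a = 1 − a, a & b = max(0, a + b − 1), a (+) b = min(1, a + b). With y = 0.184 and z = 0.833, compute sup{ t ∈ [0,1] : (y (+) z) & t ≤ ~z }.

y (+) z = min(1, 0.184 + 0.833) = min(1, 1.017) = 1.000
So the left factor is y (+) z = 1.000.
~z = 1 − 0.833 = 0.167
So the right-hand bound is ~z = 0.167.
The residuum of the Łukasiewicz t-norm gives the supremum: min(1, 1 − 1.000 + 0.167).
1 − 1.000 + 0.167 = 0.167, so t = min(1, 0.167) = 0.167.
Check: 1.000 & 0.167 = max(0, 0.167) = 0.167 ≤ 0.167.

0.167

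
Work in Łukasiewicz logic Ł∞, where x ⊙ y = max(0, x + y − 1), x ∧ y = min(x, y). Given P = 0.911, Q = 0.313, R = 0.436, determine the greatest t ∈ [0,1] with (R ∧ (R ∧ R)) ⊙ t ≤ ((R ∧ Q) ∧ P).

0.877

R ∧ R = min(0.436, 0.436) = 0.436
R ∧ (R ∧ R) = min(0.436, 0.436) = 0.436
So the left factor is R ∧ (R ∧ R) = 0.436.
R ∧ Q = min(0.436, 0.313) = 0.313
(R ∧ Q) ∧ P = min(0.313, 0.911) = 0.313
So the right-hand bound is (R ∧ Q) ∧ P = 0.313.
The residuum of the Łukasiewicz t-norm gives the supremum: min(1, 1 − 0.436 + 0.313).
1 − 0.436 + 0.313 = 0.877, so t = min(1, 0.877) = 0.877.
Check: 0.436 ⊙ 0.877 = max(0, 0.313) = 0.313 ≤ 0.313.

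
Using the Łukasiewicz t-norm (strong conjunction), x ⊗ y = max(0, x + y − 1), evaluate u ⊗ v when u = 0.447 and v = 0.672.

0.119

u ⊗ v = max(0, 0.447 + 0.672 − 1) = max(0, 0.119) = 0.119
For comparison, the Gödel (minimum) t-norm min(x, y) would give 0.447.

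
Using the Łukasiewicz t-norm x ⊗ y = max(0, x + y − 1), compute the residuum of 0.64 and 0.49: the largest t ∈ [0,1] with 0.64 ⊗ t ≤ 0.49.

0.85

The residuum of the Łukasiewicz t-norm gives the supremum: min(1, 1 − 0.64 + 0.49).
1 − 0.64 + 0.49 = 0.85, so t = min(1, 0.85) = 0.85.
Check: 0.64 ⊗ 0.85 = max(0, 0.49) = 0.49 ≤ 0.49.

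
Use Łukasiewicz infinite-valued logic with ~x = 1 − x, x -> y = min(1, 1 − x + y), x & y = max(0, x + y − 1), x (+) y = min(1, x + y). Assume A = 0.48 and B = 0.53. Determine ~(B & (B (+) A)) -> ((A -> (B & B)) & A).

B (+) A = min(1, 0.53 + 0.48) = min(1, 1.01) = 1.00
B & (B (+) A) = max(0, 0.53 + 1.00 − 1) = max(0, 0.53) = 0.53
~(B & (B (+) A)) = 1 − 0.53 = 0.47
B & B = max(0, 0.53 + 0.53 − 1) = max(0, 0.06) = 0.06
A -> (B & B) = min(1, 1 − 0.48 + 0.06) = min(1, 0.58) = 0.58
(A -> (B & B)) & A = max(0, 0.58 + 0.48 − 1) = max(0, 0.06) = 0.06
~(B & (B (+) A)) -> ((A -> (B & B)) & A) = min(1, 1 − 0.47 + 0.06) = min(1, 0.59) = 0.59

0.59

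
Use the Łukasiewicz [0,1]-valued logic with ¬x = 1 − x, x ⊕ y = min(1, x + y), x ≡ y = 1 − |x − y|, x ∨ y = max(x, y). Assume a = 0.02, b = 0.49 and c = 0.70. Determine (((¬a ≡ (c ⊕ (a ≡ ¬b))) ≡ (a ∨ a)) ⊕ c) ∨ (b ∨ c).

¬a = 1 − 0.02 = 0.98
¬b = 1 − 0.49 = 0.51
a ≡ ¬b = 1 − |0.02 − 0.51| = 1 − 0.49 = 0.51
c ⊕ (a ≡ ¬b) = min(1, 0.70 + 0.51) = min(1, 1.21) = 1.00
¬a ≡ (c ⊕ (a ≡ ¬b)) = 1 − |0.98 − 1.00| = 1 − 0.02 = 0.98
a ∨ a = max(0.02, 0.02) = 0.02
(¬a ≡ (c ⊕ (a ≡ ¬b))) ≡ (a ∨ a) = 1 − |0.98 − 0.02| = 1 − 0.96 = 0.04
((¬a ≡ (c ⊕ (a ≡ ¬b))) ≡ (a ∨ a)) ⊕ c = min(1, 0.04 + 0.70) = min(1, 0.74) = 0.74
b ∨ c = max(0.49, 0.70) = 0.70
(((¬a ≡ (c ⊕ (a ≡ ¬b))) ≡ (a ∨ a)) ⊕ c) ∨ (b ∨ c) = max(0.74, 0.70) = 0.74

0.74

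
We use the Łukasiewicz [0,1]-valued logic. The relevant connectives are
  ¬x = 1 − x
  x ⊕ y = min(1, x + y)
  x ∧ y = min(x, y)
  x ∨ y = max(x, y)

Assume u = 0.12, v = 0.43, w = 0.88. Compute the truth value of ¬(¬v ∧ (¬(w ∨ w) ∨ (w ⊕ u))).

¬v = 1 − 0.43 = 0.57
w ∨ w = max(0.88, 0.88) = 0.88
¬(w ∨ w) = 1 − 0.88 = 0.12
w ⊕ u = min(1, 0.88 + 0.12) = min(1, 1.00) = 1.00
¬(w ∨ w) ∨ (w ⊕ u) = max(0.12, 1.00) = 1.00
¬v ∧ (¬(w ∨ w) ∨ (w ⊕ u)) = min(0.57, 1.00) = 0.57
¬(¬v ∧ (¬(w ∨ w) ∨ (w ⊕ u))) = 1 − 0.57 = 0.43

0.43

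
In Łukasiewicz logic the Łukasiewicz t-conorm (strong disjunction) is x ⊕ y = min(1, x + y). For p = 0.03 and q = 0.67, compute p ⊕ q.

0.70

p ⊕ q = min(1, 0.03 + 0.67) = min(1, 0.70) = 0.70
For comparison, the Gödel t-conorm max(x, y) would give 0.67.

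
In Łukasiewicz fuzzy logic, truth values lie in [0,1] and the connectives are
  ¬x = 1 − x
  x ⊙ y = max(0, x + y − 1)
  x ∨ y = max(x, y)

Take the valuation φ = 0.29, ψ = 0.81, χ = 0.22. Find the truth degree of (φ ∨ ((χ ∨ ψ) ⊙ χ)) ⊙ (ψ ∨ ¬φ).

0.10

χ ∨ ψ = max(0.22, 0.81) = 0.81
(χ ∨ ψ) ⊙ χ = max(0, 0.81 + 0.22 − 1) = max(0, 0.03) = 0.03
φ ∨ ((χ ∨ ψ) ⊙ χ) = max(0.29, 0.03) = 0.29
¬φ = 1 − 0.29 = 0.71
ψ ∨ ¬φ = max(0.81, 0.71) = 0.81
(φ ∨ ((χ ∨ ψ) ⊙ χ)) ⊙ (ψ ∨ ¬φ) = max(0, 0.29 + 0.81 − 1) = max(0, 0.10) = 0.10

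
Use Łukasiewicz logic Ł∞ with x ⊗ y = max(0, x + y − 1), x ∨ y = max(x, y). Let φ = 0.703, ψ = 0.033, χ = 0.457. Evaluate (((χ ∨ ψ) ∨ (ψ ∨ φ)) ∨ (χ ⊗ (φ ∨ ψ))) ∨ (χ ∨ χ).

0.703

χ ∨ ψ = max(0.457, 0.033) = 0.457
ψ ∨ φ = max(0.033, 0.703) = 0.703
(χ ∨ ψ) ∨ (ψ ∨ φ) = max(0.457, 0.703) = 0.703
φ ∨ ψ = max(0.703, 0.033) = 0.703
χ ⊗ (φ ∨ ψ) = max(0, 0.457 + 0.703 − 1) = max(0, 0.160) = 0.160
((χ ∨ ψ) ∨ (ψ ∨ φ)) ∨ (χ ⊗ (φ ∨ ψ)) = max(0.703, 0.160) = 0.703
χ ∨ χ = max(0.457, 0.457) = 0.457
(((χ ∨ ψ) ∨ (ψ ∨ φ)) ∨ (χ ⊗ (φ ∨ ψ))) ∨ (χ ∨ χ) = max(0.703, 0.457) = 0.703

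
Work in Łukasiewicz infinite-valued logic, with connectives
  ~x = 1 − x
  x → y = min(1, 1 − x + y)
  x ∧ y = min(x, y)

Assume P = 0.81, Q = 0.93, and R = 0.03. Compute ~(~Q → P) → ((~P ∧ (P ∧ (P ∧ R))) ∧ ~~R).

~Q = 1 − 0.93 = 0.07
~Q → P = min(1, 1 − 0.07 + 0.81) = min(1, 1.74) = 1.00
~(~Q → P) = 1 − 1.00 = 0.00
~P = 1 − 0.81 = 0.19
P ∧ R = min(0.81, 0.03) = 0.03
P ∧ (P ∧ R) = min(0.81, 0.03) = 0.03
~P ∧ (P ∧ (P ∧ R)) = min(0.19, 0.03) = 0.03
~R = 1 − 0.03 = 0.97
~~R = 1 − 0.97 = 0.03
(~P ∧ (P ∧ (P ∧ R))) ∧ ~~R = min(0.03, 0.03) = 0.03
~(~Q → P) → ((~P ∧ (P ∧ (P ∧ R))) ∧ ~~R) = min(1, 1 − 0.00 + 0.03) = min(1, 1.03) = 1.00

1.00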